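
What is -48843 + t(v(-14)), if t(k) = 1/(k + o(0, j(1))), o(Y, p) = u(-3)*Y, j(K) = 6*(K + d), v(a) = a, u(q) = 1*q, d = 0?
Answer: -683803/14 ≈ -48843.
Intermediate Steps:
u(q) = q
j(K) = 6*K (j(K) = 6*(K + 0) = 6*K)
o(Y, p) = -3*Y
t(k) = 1/k (t(k) = 1/(k - 3*0) = 1/(k + 0) = 1/k)
-48843 + t(v(-14)) = -48843 + 1/(-14) = -48843 - 1/14 = -683803/14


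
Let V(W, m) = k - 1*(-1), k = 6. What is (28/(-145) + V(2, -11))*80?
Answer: 15792/29 ≈ 544.55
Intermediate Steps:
V(W, m) = 7 (V(W, m) = 6 - 1*(-1) = 6 + 1 = 7)
(28/(-145) + V(2, -11))*80 = (28/(-145) + 7)*80 = (28*(-1/145) + 7)*80 = (-28/145 + 7)*80 = (987/145)*80 = 15792/29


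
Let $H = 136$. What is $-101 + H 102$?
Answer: $13771$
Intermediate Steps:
$-101 + H 102 = -101 + 136 \cdot 102 = -101 + 13872 = 13771$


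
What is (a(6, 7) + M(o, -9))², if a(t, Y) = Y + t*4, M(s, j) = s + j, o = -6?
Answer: 256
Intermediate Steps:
M(s, j) = j + s
a(t, Y) = Y + 4*t
(a(6, 7) + M(o, -9))² = ((7 + 4*6) + (-9 - 6))² = ((7 + 24) - 15)² = (31 - 15)² = 16² = 256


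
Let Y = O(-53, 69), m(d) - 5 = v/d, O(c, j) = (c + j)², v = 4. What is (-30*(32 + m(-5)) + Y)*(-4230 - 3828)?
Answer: 6688140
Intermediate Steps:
m(d) = 5 + 4/d
Y = 256 (Y = (-53 + 69)² = 16² = 256)
(-30*(32 + m(-5)) + Y)*(-4230 - 3828) = (-30*(32 + (5 + 4/(-5))) + 256)*(-4230 - 3828) = (-30*(32 + (5 + 4*(-⅕))) + 256)*(-8058) = (-30*(32 + (5 - ⅘)) + 256)*(-8058) = (-30*(32 + 21/5) + 256)*(-8058) = (-30*181/5 + 256)*(-8058) = (-1086 + 256)*(-8058) = -830*(-8058) = 6688140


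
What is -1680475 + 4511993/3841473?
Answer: -6455494827682/3841473 ≈ -1.6805e+6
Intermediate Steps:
-1680475 + 4511993/3841473 = -6455494827682/3841473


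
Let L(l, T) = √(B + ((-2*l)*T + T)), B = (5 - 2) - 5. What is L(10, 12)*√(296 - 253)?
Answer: I*√9890 ≈ 99.448*I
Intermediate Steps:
B = -2 (B = 3 - 5 = -2)
L(l, T) = √(-2 + T - 2*T*l) (L(l, T) = √(-2 + ((-2*l)*T + T)) = √(-2 + (-2*T*l + T)) = √(-2 + (T - 2*T*l)) = √(-2 + T - 2*T*l))
L(10, 12)*√(296 - 253) = √(-2 + 12 - 2*12*10)*√(296 - 253) = √(-2 + 12 - 240)*√43 = √(-230)*√43 = (I*√230)*√43 = I*√9890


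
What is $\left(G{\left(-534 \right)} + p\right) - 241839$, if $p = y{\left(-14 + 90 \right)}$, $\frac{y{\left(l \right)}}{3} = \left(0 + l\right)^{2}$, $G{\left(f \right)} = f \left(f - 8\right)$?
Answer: $64917$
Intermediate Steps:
$G{\left(f \right)} = f \left(-8 + f\right)$
$y{\left(l \right)} = 3 l^{2}$ ($y{\left(l \right)} = 3 \left(0 + l\right)^{2} = 3 l^{2}$)
$p = 17328$ ($p = 3 \left(-14 + 90\right)^{2} = 3 \cdot 76^{2} = 3 \cdot 5776 = 17328$)
$\left(G{\left(-534 \right)} + p\right) - 241839 = \left(- 534 \left(-8 - 534\right) + 17328\right) - 241839 = \left(\left(-534\right) \left(-542\right) + 17328\right) - 241839 = \left(289428 + 17328\right) - 241839 = 306756 - 241839 = 64917$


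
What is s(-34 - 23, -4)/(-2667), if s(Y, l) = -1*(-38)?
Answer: -38/2667 ≈ -0.014248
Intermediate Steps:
s(Y, l) = 38
s(-34 - 23, -4)/(-2667) = 38/(-2667) = 38*(-1/2667) = -38/2667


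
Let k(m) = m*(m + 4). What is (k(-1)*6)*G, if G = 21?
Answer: -378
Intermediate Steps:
k(m) = m*(4 + m)
(k(-1)*6)*G = (-(4 - 1)*6)*21 = (-1*3*6)*21 = -3*6*21 = -18*21 = -378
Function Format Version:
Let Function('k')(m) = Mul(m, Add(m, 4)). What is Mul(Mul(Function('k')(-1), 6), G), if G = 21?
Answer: -378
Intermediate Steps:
Function('k')(m) = Mul(m, Add(4, m))
Mul(Mul(Function('k')(-1), 6), G) = Mul(Mul(Mul(-1, Add(4, -1)), 6), 21) = Mul(Mul(Mul(-1, 3), 6), 21) = Mul(Mul(-3, 6), 21) = Mul(-18, 21) = -378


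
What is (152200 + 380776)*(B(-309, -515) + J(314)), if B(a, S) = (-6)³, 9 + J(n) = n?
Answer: 47434864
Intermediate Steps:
J(n) = -9 + n
B(a, S) = -216
(152200 + 380776)*(B(-309, -515) + J(314)) = (152200 + 380776)*(-216 + (-9 + 314)) = 532976*(-216 + 305) = 532976*89 = 47434864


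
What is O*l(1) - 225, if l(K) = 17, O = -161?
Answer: -2962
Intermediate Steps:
O*l(1) - 225 = -161*17 - 225 = -2737 - 225 = -2962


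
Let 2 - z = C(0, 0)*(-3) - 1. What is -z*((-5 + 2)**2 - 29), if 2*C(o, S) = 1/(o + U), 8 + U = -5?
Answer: 750/13 ≈ 57.692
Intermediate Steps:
U = -13 (U = -8 - 5 = -13)
C(o, S) = 1/(2*(-13 + o)) (C(o, S) = 1/(2*(o - 13)) = 1/(2*(-13 + o)))
z = 75/26 (z = 2 - ((1/(2*(-13 + 0)))*(-3) - 1) = 2 - (((1/2)/(-13))*(-3) - 1) = 2 - (((1/2)*(-1/13))*(-3) - 1) = 2 - (-1/26*(-3) - 1) = 2 - (3/26 - 1) = 2 - 1*(-23/26) = 2 + 23/26 = 75/26 ≈ 2.8846)
-z*((-5 + 2)**2 - 29) = -75*((-5 + 2)**2 - 29)/26 = -75*((-3)**2 - 29)/26 = -75*(9 - 29)/26 = -75*(-20)/26 = -1*(-750/13) = 750/13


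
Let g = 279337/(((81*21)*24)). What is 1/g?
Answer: 40824/279337 ≈ 0.14615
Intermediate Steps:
g = 279337/40824 (g = 279337/((1701*24)) = 279337/40824 ≈ 6.8425)
1/g = 1/(279337/40824) = 40824/279337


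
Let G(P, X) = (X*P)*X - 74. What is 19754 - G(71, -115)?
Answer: -919147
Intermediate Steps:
G(P, X) = -74 + P*X² (G(P, X) = (P*X)*X - 74 = P*X² - 74 = -74 + P*X²)
19754 - G(71, -115) = 19754 - (-74 + 71*(-115)²) = 19754 - (-74 + 71*13225) = 19754 - (-74 + 938975) = 19754 - 1*938901 = 19754 - 938901 = -919147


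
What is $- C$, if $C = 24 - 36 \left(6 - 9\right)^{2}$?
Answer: $300$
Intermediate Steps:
$C = -300$ ($C = 24 - 36 \left(6 - 9\right)^{2} = 24 - 36 \left(-3\right)^{2} = 24 - 324 = -300$)
$- C = \left(-1\right) \left(-300\right) = 300$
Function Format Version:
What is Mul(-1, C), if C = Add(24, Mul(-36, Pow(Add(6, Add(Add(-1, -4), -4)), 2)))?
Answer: 300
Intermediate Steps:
C = -300 (C = Add(24, Mul(-36, Pow(Add(6, Add(-5, -4)), 2))) = Add(24, Mul(-36, Pow(Add(6, -9), 2))) = Add(24, Mul(-36, Pow(-3, 2))) = Add(24, Mul(-36, 9)) = Add(24, -324) = -300)
Mul(-1, C) = Mul(-1, -300) = 300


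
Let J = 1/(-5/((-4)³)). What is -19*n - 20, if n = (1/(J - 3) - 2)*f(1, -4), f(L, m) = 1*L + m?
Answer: -6281/49 ≈ -128.18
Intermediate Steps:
J = 64/5 (J = 1/(-5/(-64)) = 1/(-5*(-1/64)) = 1/(5/64) = 64/5 ≈ 12.800)
f(L, m) = L + m
n = 279/49 (n = (1/(64/5 - 3) - 2)*(1 - 4) = (1/(49/5) - 2)*(-3) = (5/49 - 2)*(-3) = -93/49*(-3) = 279/49 ≈ 5.6939)
-19*n - 20 = -19*279/49 - 20 = -5301/49 - 20 = -6281/49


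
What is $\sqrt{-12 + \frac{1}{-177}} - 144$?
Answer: $-144 + \frac{5 i \sqrt{15045}}{177} \approx -144.0 + 3.4649 i$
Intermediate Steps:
$\sqrt{-12 + \frac{1}{-177}} - 144 = \sqrt{-12 - \frac{1}{177}} - 144 = \sqrt{- \frac{2125}{177}} - 144 = \frac{5 i \sqrt{15045}}{177} - 144 = -144 + \frac{5 i \sqrt{15045}}{177}$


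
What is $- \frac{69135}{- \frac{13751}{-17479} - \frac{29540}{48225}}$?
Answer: $- \frac{11655120863925}{29362463} \approx -3.9694 \cdot 10^{5}$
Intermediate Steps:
$- \frac{69135}{- \frac{13751}{-17479} - \frac{29540}{48225}} = - \frac{69135}{\left(-13751\right) \left(- \frac{1}{17479}\right) - \frac{5908}{9645}} = - \frac{69135}{\frac{13751}{17479} - \frac{5908}{9645}} = - \frac{69135}{\frac{29362463}{168584955}} = \left(-69135\right) \frac{168584955}{29362463} = - \frac{11655120863925}{29362463}$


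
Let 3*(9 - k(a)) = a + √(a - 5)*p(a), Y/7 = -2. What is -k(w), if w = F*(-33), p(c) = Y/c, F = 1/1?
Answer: -20 + 14*I*√38/99 ≈ -20.0 + 0.87174*I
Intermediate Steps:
Y = -14 (Y = 7*(-2) = -14)
F = 1
p(c) = -14/c
w = -33 (w = 1*(-33) = -33)
k(a) = 9 - a/3 + 14*√(-5 + a)/(3*a) (k(a) = 9 - (a + √(a - 5)*(-14/a))/3 = 9 - (a + √(-5 + a)*(-14/a))/3 = 9 - (a - 14*√(-5 + a)/a)/3 = 9 + (-a/3 + 14*√(-5 + a)/(3*a)) = 9 - a/3 + 14*√(-5 + a)/(3*a))
-k(w) = -(14*√(-5 - 33) - 33*(27 - 1*(-33)))/(3*(-33)) = -(-1)*(14*√(-38) - 33*(27 + 33))/(3*33) = -(-1)*(14*(I*√38) - 33*60)/(3*33) = -(-1)*(14*I*√38 - 1980)/(3*33) = -(-1)*(-1980 + 14*I*√38)/(3*33) = -(20 - 14*I*√38/99) = -20 + 14*I*√38/99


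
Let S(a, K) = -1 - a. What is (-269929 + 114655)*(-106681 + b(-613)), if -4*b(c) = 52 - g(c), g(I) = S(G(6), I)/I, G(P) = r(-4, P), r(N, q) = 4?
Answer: 20310901507071/1226 ≈ 1.6567e+10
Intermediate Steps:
G(P) = 4
g(I) = -5/I (g(I) = (-1 - 1*4)/I = (-1 - 4)/I = -5/I)
b(c) = -13 - 5/(4*c) (b(c) = -(52 - (-5)/c)/4 = -(52 + 5/c)/4 = -13 - 5/(4*c))
(-269929 + 114655)*(-106681 + b(-613)) = (-269929 + 114655)*(-106681 + (-13 - 5/4/(-613))) = -155274*(-106681 + (-13 - 5/4*(-1/613))) = -155274*(-106681 + (-13 + 5/2452)) = -155274*(-106681 - 31871/2452) = -155274*(-261613683/2452) = 20310901507071/1226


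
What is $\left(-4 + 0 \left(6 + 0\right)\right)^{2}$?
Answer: $16$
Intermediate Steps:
$\left(-4 + 0 \left(6 + 0\right)\right)^{2} = \left(-4 + 0 \cdot 6\right)^{2} = \left(-4 + 0\right)^{2} = \left(-4\right)^{2} = 16$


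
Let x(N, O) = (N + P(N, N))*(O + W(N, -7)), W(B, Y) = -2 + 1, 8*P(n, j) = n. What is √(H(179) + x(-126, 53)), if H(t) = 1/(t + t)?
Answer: I*√944696486/358 ≈ 85.854*I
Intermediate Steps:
P(n, j) = n/8
W(B, Y) = -1
x(N, O) = 9*N*(-1 + O)/8 (x(N, O) = (N + N/8)*(O - 1) = (9*N/8)*(-1 + O) = 9*N*(-1 + O)/8)
H(t) = 1/(2*t)
√(H(179) + x(-126, 53)) = √((½)/179 + (9/8)*(-126)*(-1 + 53)) = √((½)*(1/179) + (9/8)*(-126)*52) = √(1/358 - 7371) = √(-2638817/358) = I*√944696486/358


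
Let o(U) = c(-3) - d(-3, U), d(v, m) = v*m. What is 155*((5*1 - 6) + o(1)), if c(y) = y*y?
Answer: 1705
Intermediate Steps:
c(y) = y²
d(v, m) = m*v
o(U) = 9 + 3*U (o(U) = (-3)² - U*(-3) = 9 - (-3)*U = 9 + 3*U)
155*((5*1 - 6) + o(1)) = 155*((5*1 - 6) + (9 + 3*1)) = 155*((5 - 6) + (9 + 3)) = 155*(-1 + 12) = 155*11 = 1705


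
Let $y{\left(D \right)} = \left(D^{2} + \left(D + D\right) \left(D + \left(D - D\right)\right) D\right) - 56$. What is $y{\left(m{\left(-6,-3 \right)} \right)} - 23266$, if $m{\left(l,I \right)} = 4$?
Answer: $-23178$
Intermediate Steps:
$y{\left(D \right)} = -56 + D^{2} + 2 D^{3}$ ($y{\left(D \right)} = \left(D^{2} + 2 D \left(D + 0\right) D\right) - 56 = \left(D^{2} + 2 D D D\right) - 56 = \left(D^{2} + 2 D^{2} D\right) - 56 = \left(D^{2} + 2 D^{3}\right) - 56 = -56 + D^{2} + 2 D^{3}$)
$y{\left(m{\left(-6,-3 \right)} \right)} - 23266 = \left(-56 + 4^{2} + 2 \cdot 4^{3}\right) - 23266 = \left(-56 + 16 + 2 \cdot 64\right) - 23266 = \left(-56 + 16 + 128\right) - 23266 = 88 - 23266 = -23178$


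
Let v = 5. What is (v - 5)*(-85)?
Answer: 0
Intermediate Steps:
(v - 5)*(-85) = (5 - 5)*(-85) = 0*(-85) = 0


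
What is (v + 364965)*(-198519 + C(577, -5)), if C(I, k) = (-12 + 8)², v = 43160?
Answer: -81014036875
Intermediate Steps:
C(I, k) = 16 (C(I, k) = (-4)² = 16)
(v + 364965)*(-198519 + C(577, -5)) = (43160 + 364965)*(-198519 + 16) = 408125*(-198503) = -81014036875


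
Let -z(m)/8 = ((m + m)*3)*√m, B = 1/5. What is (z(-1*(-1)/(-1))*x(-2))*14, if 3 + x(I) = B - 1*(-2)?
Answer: -2688*I/5 ≈ -537.6*I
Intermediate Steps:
B = ⅕ ≈ 0.20000
x(I) = -⅘ (x(I) = -3 + (⅕ - 1*(-2)) = -3 + (⅕ + 2) = -3 + 11/5 = -⅘)
z(m) = -48*m^(3/2) (z(m) = -8*(m + m)*3*√m = -8*(2*m)*3*√m = -8*6*m*√m = -48*m^(3/2))
(z(-1*(-1)/(-1))*x(-2))*14 = (-48*(-1)^(3/2)*(-⅘))*14 = (-48*(-I)*(-⅘))*14 = (-(-48)*I*(-⅘))*14 = ((48*I)*(-⅘))*14 = -192*I/5*14 = -2688*I/5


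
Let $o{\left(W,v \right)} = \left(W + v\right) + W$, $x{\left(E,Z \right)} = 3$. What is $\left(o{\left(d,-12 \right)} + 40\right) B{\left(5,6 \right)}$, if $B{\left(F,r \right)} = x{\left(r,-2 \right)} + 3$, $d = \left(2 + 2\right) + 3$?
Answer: $252$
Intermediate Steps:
$d = 7$ ($d = 4 + 3 = 7$)
$B{\left(F,r \right)} = 6$ ($B{\left(F,r \right)} = 3 + 3 = 6$)
$o{\left(W,v \right)} = v + 2 W$
$\left(o{\left(d,-12 \right)} + 40\right) B{\left(5,6 \right)} = \left(\left(-12 + 2 \cdot 7\right) + 40\right) 6 = \left(\left(-12 + 14\right) + 40\right) 6 = \left(2 + 40\right) 6 = 42 \cdot 6 = 252$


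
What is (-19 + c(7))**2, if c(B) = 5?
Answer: 196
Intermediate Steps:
(-19 + c(7))**2 = (-19 + 5)**2 = (-14)**2 = 196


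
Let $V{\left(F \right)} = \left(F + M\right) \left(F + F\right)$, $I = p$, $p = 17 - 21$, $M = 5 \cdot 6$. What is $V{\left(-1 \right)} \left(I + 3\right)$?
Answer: $58$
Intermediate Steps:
$M = 30$
$p = -4$
$I = -4$
$V{\left(F \right)} = 2 F \left(30 + F\right)$ ($V{\left(F \right)} = \left(F + 30\right) \left(F + F\right) = \left(30 + F\right) 2 F = 2 F \left(30 + F\right)$)
$V{\left(-1 \right)} \left(I + 3\right) = 2 \left(-1\right) \left(30 - 1\right) \left(-4 + 3\right) = 2 \left(-1\right) 29 \left(-1\right) = \left(-58\right) \left(-1\right) = 58$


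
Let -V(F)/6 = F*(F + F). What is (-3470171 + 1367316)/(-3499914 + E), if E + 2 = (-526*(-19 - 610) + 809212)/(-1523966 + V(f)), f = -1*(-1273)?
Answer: 4409752964647/7339433863369 ≈ 0.60083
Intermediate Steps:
f = 1273
V(F) = -12*F² (V(F) = -6*F*(F + F) = -6*F*2*F = -12*F²)
E = -21540347/10485157 (E = -2 + (-526*(-19 - 610) + 809212)/(-1523966 - 12*1273²) = -2 + (-526*(-629) + 809212)/(-1523966 - 12*1620529) = -2 + (330854 + 809212)/(-1523966 - 19446348) = -2 + 1140066/(-20970314) = -2 + 1140066*(-1/20970314) = -2 - 570033/10485157 = -21540347/10485157 ≈ -2.0544)
(-3470171 + 1367316)/(-3499914 + E) = (-3470171 + 1367316)/(-3499914 - 21540347/10485157) = -2102855/(-36697169316845/10485157) = -2102855*(-10485157/36697169316845) = 4409752964647/7339433863369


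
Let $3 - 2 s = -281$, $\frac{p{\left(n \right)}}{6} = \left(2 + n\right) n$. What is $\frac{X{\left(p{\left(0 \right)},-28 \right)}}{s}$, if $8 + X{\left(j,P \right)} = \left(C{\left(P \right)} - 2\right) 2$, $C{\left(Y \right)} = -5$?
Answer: $- \frac{11}{71} \approx -0.15493$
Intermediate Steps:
$p{\left(n \right)} = 6 n \left(2 + n\right)$ ($p{\left(n \right)} = 6 \left(2 + n\right) n = 6 n \left(2 + n\right)$)
$s = 142$ ($s = \frac{3}{2} - - \frac{281}{2} = \frac{3}{2} + \frac{281}{2} = 142$)
$X{\left(j,P \right)} = -22$ ($X{\left(j,P \right)} = -8 + \left(-5 - 2\right) 2 = -8 - 14 = -22$)
$\frac{X{\left(p{\left(0 \right)},-28 \right)}}{s} = - \frac{22}{142} = \left(-22\right) \frac{1}{142} = - \frac{11}{71}$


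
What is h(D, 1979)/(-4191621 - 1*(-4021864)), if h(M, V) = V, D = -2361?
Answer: -1979/169757 ≈ -0.011658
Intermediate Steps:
h(D, 1979)/(-4191621 - 1*(-4021864)) = 1979/(-4191621 - 1*(-4021864)) = 1979/(-4191621 + 4021864) = 1979/(-169757) = 1979*(-1/169757) = -1979/169757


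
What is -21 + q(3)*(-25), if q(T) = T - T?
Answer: -21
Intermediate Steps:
q(T) = 0
-21 + q(3)*(-25) = -21 + 0*(-25) = -21 + 0 = -21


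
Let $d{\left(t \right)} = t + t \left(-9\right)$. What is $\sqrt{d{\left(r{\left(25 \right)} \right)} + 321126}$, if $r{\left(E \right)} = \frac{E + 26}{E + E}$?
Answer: $\frac{3 \sqrt{891994}}{5} \approx 566.67$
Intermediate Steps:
$r{\left(E \right)} = \frac{26 + E}{2 E}$
$d{\left(t \right)} = - 8 t$ ($d{\left(t \right)} = t - 9 t = - 8 t$)
$\sqrt{d{\left(r{\left(25 \right)} \right)} + 321126} = \sqrt{- 8 \frac{26 + 25}{2 \cdot 25} + 321126} = \sqrt{- 8 \cdot \frac{1}{2} \cdot \frac{1}{25} \cdot 51 + 321126} = \sqrt{\left(-8\right) \frac{51}{50} + 321126} = \sqrt{- \frac{204}{25} + 321126} = \sqrt{\frac{8027946}{25}} = \frac{3 \sqrt{891994}}{5}$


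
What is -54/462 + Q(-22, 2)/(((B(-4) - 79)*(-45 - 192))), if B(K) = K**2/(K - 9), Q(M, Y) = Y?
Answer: -317531/2719101 ≈ -0.11678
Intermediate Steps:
B(K) = K**2/(-9 + K)
-54/462 + Q(-22, 2)/(((B(-4) - 79)*(-45 - 192))) = -54/462 + 2/((((-4)**2/(-9 - 4) - 79)*(-45 - 192))) = -54*1/462 + 2/(((16/(-13) - 79)*(-237))) = -9/77 + 2/(((16*(-1/13) - 79)*(-237))) = -9/77 + 2/(((-16/13 - 79)*(-237))) = -9/77 + 2/((-1043/13*(-237))) = -9/77 + 2/(247191/13) = -9/77 + 2*(13/247191) = -9/77 + 26/247191 = -317531/2719101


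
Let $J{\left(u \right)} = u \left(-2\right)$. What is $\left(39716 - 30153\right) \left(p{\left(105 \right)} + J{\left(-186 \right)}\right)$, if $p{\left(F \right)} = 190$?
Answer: $5374406$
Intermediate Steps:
$J{\left(u \right)} = - 2 u$
$\left(39716 - 30153\right) \left(p{\left(105 \right)} + J{\left(-186 \right)}\right) = \left(39716 - 30153\right) \left(190 - -372\right) = 9563 \left(190 + 372\right) = 9563 \cdot 562 = 5374406$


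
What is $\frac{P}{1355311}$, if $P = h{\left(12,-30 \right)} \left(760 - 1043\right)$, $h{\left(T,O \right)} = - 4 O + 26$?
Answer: $- \frac{41318}{1355311} \approx -0.030486$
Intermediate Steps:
$h{\left(T,O \right)} = 26 - 4 O$
$P = -41318$ ($P = \left(26 - -120\right) \left(760 - 1043\right) = \left(26 + 120\right) \left(-283\right) = 146 \left(-283\right) = -41318$)
$\frac{P}{1355311} = - \frac{41318}{1355311}$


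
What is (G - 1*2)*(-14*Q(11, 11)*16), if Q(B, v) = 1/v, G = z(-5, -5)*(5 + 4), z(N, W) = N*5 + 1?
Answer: 48832/11 ≈ 4439.3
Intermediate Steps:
z(N, W) = 1 + 5*N (z(N, W) = 5*N + 1 = 1 + 5*N)
G = -216 (G = (1 + 5*(-5))*(5 + 4) = (1 - 25)*9 = -24*9 = -216)
(G - 1*2)*(-14*Q(11, 11)*16) = (-216 - 1*2)*(-14*16/11) = (-216 - 2)*(-14*16/11) = -(-3052)*16/11 = -218*(-224/11) = 48832/11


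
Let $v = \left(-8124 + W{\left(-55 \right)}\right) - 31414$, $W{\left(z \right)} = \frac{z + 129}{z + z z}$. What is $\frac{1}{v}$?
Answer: $- \frac{1485}{58713893} \approx -2.5292 \cdot 10^{-5}$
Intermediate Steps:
$W{\left(z \right)} = \frac{129 + z}{z + z^{2}}$
$v = - \frac{58713893}{1485}$ ($v = \left(-8124 + \frac{129 - 55}{\left(-55\right) \left(1 - 55\right)}\right) - 31414 = \left(-8124 - \frac{1}{55} \frac{1}{-54} \cdot 74\right) - 31414 = \left(-8124 - \left(- \frac{1}{2970}\right) 74\right) - 31414 = \left(-8124 + \frac{37}{1485}\right) - 31414 = - \frac{12064103}{1485} - 31414 = - \frac{58713893}{1485} \approx -39538.0$)
$\frac{1}{v} = \frac{1}{- \frac{58713893}{1485}} = - \frac{1485}{58713893}$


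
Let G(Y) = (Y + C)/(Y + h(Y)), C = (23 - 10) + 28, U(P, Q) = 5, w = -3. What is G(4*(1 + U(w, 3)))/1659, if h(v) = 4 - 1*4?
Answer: 65/39816 ≈ 0.0016325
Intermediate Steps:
h(v) = 0 (h(v) = 4 - 4 = 0)
C = 41 (C = 13 + 28 = 41)
G(Y) = (41 + Y)/Y (G(Y) = (Y + 41)/(Y + 0) = (41 + Y)/Y)
G(4*(1 + U(w, 3)))/1659 = ((41 + 4*(1 + 5))/((4*(1 + 5))))/1659 = ((41 + 4*6)/((4*6)))*(1/1659) = ((41 + 24)/24)*(1/1659) = ((1/24)*65)*(1/1659) = (65/24)*(1/1659) = 65/39816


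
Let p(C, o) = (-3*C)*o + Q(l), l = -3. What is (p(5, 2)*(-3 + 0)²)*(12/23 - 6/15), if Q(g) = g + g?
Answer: -4536/115 ≈ -39.443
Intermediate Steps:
Q(g) = 2*g
p(C, o) = -6 - 3*C*o (p(C, o) = (-3*C)*o + 2*(-3) = -3*C*o - 6 = -6 - 3*C*o)
(p(5, 2)*(-3 + 0)²)*(12/23 - 6/15) = ((-6 - 3*5*2)*(-3 + 0)²)*(12/23 - 6/15) = ((-6 - 30)*(-3)²)*(12*(1/23) - 6*1/15) = (-36*9)*(12/23 - ⅖) = -324*14/115 = -4536/115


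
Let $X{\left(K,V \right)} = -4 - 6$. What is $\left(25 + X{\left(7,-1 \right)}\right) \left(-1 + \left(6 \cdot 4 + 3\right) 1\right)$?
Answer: $390$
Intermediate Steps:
$X{\left(K,V \right)} = -10$ ($X{\left(K,V \right)} = -4 - 6 = -10$)
$\left(25 + X{\left(7,-1 \right)}\right) \left(-1 + \left(6 \cdot 4 + 3\right) 1\right) = \left(25 - 10\right) \left(-1 + \left(6 \cdot 4 + 3\right) 1\right) = 15 \left(-1 + \left(24 + 3\right) 1\right) = 15 \left(-1 + 27 \cdot 1\right) = 15 \left(-1 + 27\right) = 15 \cdot 26 = 390$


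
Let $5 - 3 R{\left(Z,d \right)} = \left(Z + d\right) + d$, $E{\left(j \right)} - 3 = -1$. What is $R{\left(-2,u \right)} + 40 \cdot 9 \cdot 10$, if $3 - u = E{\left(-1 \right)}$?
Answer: $\frac{10805}{3} \approx 3601.7$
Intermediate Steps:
$E{\left(j \right)} = 2$ ($E{\left(j \right)} = 3 - 1 = 2$)
$u = 1$ ($u = 3 - 2 = 1$)
$R{\left(Z,d \right)} = \frac{5}{3} - \frac{2 d}{3} - \frac{Z}{3}$ ($R{\left(Z,d \right)} = \frac{5}{3} - \frac{\left(Z + d\right) + d}{3} = \frac{5}{3} - \frac{Z + 2 d}{3} = \frac{5}{3} - \left(\frac{Z}{3} + \frac{2 d}{3}\right) = \frac{5}{3} - \frac{2 d}{3} - \frac{Z}{3}$)
$R{\left(-2,u \right)} + 40 \cdot 9 \cdot 10 = \left(\frac{5}{3} - \frac{2}{3} - - \frac{2}{3}\right) + 40 \cdot 9 \cdot 10 = \left(\frac{5}{3} - \frac{2}{3} + \frac{2}{3}\right) + 40 \cdot 90 = \frac{5}{3} + 3600 = \frac{10805}{3}$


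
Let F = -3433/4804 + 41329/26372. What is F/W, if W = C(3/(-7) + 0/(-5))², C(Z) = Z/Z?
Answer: 6750590/7918193 ≈ 0.85254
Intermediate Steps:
C(Z) = 1
F = 6750590/7918193 (F = -3433*1/4804 + 41329*(1/26372) = -3433/4804 + 41329/26372 = 6750590/7918193 ≈ 0.85254)
W = 1 (W = 1² = 1)
F/W = (6750590/7918193)/1 = (6750590/7918193)*1 = 6750590/7918193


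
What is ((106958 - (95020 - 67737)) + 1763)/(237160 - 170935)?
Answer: 27146/22075 ≈ 1.2297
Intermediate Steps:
((106958 - (95020 - 67737)) + 1763)/(237160 - 170935) = ((106958 - 1*27283) + 1763)/66225 = ((106958 - 27283) + 1763)*(1/66225) = (79675 + 1763)*(1/66225) = 81438*(1/66225) = 27146/22075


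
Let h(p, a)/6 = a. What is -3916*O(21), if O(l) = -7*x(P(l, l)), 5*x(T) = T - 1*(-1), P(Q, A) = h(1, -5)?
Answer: -794948/5 ≈ -1.5899e+5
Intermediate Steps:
h(p, a) = 6*a
P(Q, A) = -30 (P(Q, A) = 6*(-5) = -30)
x(T) = ⅕ + T/5 (x(T) = (T - 1*(-1))/5 = (T + 1)/5 = (1 + T)/5 = ⅕ + T/5)
O(l) = 203/5 (O(l) = -7*(⅕ + (⅕)*(-30)) = -7*(⅕ - 6) = -7*(-29/5) = 203/5)
-3916*O(21) = -3916*203/5 = -794948/5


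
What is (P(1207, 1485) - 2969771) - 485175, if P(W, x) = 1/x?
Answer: -5130594809/1485 ≈ -3.4549e+6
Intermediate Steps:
(P(1207, 1485) - 2969771) - 485175 = (1/1485 - 2969771) - 485175 = -4410109934/1485 - 485175 = -5130594809/1485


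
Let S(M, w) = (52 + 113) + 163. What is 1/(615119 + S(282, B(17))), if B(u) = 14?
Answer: 1/615447 ≈ 1.6248e-6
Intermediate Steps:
S(M, w) = 328 (S(M, w) = 165 + 163 = 328)
1/(615119 + S(282, B(17))) = 1/(615119 + 328) = 1/615447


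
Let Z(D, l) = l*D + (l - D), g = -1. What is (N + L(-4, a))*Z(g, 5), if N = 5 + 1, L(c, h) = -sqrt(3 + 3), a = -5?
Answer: 6 - sqrt(6) ≈ 3.5505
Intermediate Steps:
Z(D, l) = l - D + D*l (Z(D, l) = D*l + (l - D) = l - D + D*l)
L(c, h) = -sqrt(6)
N = 6
(N + L(-4, a))*Z(g, 5) = (6 - sqrt(6))*(5 - 1*(-1) - 1*5) = (6 - sqrt(6))*(5 + 1 - 5) = (6 - sqrt(6))*1 = 6 - sqrt(6)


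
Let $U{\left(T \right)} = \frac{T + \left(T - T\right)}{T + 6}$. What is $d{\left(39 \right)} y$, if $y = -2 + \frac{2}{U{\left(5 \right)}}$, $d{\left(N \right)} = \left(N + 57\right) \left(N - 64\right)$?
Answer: $-5760$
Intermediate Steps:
$U{\left(T \right)} = \frac{T}{6 + T}$ ($U{\left(T \right)} = \frac{T + 0}{6 + T} = \frac{T}{6 + T}$)
$d{\left(N \right)} = \left(-64 + N\right) \left(57 + N\right)$ ($d{\left(N \right)} = \left(57 + N\right) \left(-64 + N\right) = \left(-64 + N\right) \left(57 + N\right)$)
$y = \frac{12}{5}$ ($y = -2 + \frac{2}{5 \frac{1}{6 + 5}} = -2 + \frac{2}{5 \cdot \frac{1}{11}} = -2 + \frac{2}{\frac{5}{11}} = -2 + 2 \cdot \frac{11}{5} = -2 + \frac{22}{5} = \frac{12}{5} \approx 2.4$)
$d{\left(39 \right)} y = \left(-3648 + 39^{2} - 273\right) \frac{12}{5} = \left(-3648 + 1521 - 273\right) \frac{12}{5} = \left(-2400\right) \frac{12}{5} = -5760$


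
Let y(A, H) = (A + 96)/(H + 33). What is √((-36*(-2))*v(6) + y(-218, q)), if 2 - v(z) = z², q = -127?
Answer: I*√5404765/47 ≈ 49.464*I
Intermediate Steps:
y(A, H) = (96 + A)/(33 + H)
v(z) = 2 - z²
√((-36*(-2))*v(6) + y(-218, q)) = √((-36*(-2))*(2 - 1*6²) + (96 - 218)/(33 - 127)) = √(72*(2 - 1*36) - 122/(-94)) = √(72*(2 - 36) - 1/94*(-122)) = √(72*(-34) + 61/47) = √(-2448 + 61/47) = √(-114995/47) = I*√5404765/47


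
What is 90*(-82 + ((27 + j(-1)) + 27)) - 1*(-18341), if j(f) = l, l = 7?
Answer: 16451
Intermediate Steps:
j(f) = 7
90*(-82 + ((27 + j(-1)) + 27)) - 1*(-18341) = 90*(-82 + ((27 + 7) + 27)) - 1*(-18341) = 90*(-82 + (34 + 27)) + 18341 = 90*(-82 + 61) + 18341 = 90*(-21) + 18341 = -1890 + 18341 = 16451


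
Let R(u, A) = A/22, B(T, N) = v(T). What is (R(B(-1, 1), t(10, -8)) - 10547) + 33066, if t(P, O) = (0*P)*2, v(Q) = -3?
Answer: 22519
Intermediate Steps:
t(P, O) = 0 (t(P, O) = 0*2 = 0)
B(T, N) = -3
R(u, A) = A/22 (R(u, A) = A*(1/22) = A/22)
(R(B(-1, 1), t(10, -8)) - 10547) + 33066 = ((1/22)*0 - 10547) + 33066 = (0 - 10547) + 33066 = -10547 + 33066 = 22519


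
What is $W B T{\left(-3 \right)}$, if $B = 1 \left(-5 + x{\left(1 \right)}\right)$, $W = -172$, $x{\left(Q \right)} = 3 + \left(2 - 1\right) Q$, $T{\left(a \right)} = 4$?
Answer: $688$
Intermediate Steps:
$x{\left(Q \right)} = 3 + Q$ ($x{\left(Q \right)} = 3 + 1 Q = 3 + Q$)
$B = -1$ ($B = 1 \left(-5 + \left(3 + 1\right)\right) = 1 \left(-5 + 4\right) = 1 \left(-1\right) = -1$)
$W B T{\left(-3 \right)} = - 172 \left(\left(-1\right) 4\right) = \left(-172\right) \left(-4\right) = 688$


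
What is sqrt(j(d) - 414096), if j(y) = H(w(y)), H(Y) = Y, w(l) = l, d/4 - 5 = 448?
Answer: 2*I*sqrt(103071) ≈ 642.09*I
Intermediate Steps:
d = 1812 (d = 20 + 4*448 = 20 + 1792 = 1812)
j(y) = y
sqrt(j(d) - 414096) = sqrt(1812 - 414096) = sqrt(-412284) = 2*I*sqrt(103071)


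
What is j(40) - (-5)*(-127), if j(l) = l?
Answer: -595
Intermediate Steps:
j(40) - (-5)*(-127) = 40 - (-5)*(-127) = 40 - 1*635 = 40 - 635 = -595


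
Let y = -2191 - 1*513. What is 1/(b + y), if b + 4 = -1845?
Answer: -1/4553 ≈ -0.00021964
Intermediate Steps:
b = -1849 (b = -4 - 1845 = -1849)
y = -2704 (y = -2191 - 513 = -2704)
1/(b + y) = 1/(-1849 - 2704) = 1/(-4553) = -1/4553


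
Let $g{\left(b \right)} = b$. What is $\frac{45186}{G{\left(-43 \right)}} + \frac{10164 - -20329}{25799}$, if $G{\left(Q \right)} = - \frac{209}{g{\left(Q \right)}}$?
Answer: $\frac{50133778439}{5391991} \approx 9297.8$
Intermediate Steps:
$G{\left(Q \right)} = - \frac{209}{Q}$
$\frac{45186}{G{\left(-43 \right)}} + \frac{10164 - -20329}{25799} = \frac{45186}{\left(-209\right) \frac{1}{-43}} + \frac{10164 - -20329}{25799} = \frac{45186}{\left(-209\right) \left(- \frac{1}{43}\right)} + \left(10164 + 20329\right) \frac{1}{25799} = \frac{45186}{\frac{209}{43}} + 30493 \cdot \frac{1}{25799} = 45186 \cdot \frac{43}{209} + \frac{30493}{25799} = \frac{1942998}{209} + \frac{30493}{25799} = \frac{50133778439}{5391991}$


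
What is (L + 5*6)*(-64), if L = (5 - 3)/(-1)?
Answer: -1792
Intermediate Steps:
L = -2 (L = 2*(-1) = -2)
(L + 5*6)*(-64) = (-2 + 5*6)*(-64) = (-2 + 30)*(-64) = 28*(-64) = -1792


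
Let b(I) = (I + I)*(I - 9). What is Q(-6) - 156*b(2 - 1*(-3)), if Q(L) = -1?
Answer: 6239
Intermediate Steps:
b(I) = 2*I*(-9 + I) (b(I) = (2*I)*(-9 + I) = 2*I*(-9 + I))
Q(-6) - 156*b(2 - 1*(-3)) = -1 - 312*(2 - 1*(-3))*(-9 + (2 - 1*(-3))) = -1 - 312*(2 + 3)*(-9 + (2 + 3)) = -1 - 312*5*(-9 + 5) = -1 - 312*5*(-4) = -1 - 156*(-40) = -1 + 6240 = 6239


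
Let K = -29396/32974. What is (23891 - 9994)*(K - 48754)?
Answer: -11170712888712/16487 ≈ -6.7755e+8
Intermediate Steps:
K = -14698/16487 (K = -29396*1/32974 = -14698/16487 ≈ -0.89149)
(23891 - 9994)*(K - 48754) = (23891 - 9994)*(-14698/16487 - 48754) = 13897*(-803821896/16487) = -11170712888712/16487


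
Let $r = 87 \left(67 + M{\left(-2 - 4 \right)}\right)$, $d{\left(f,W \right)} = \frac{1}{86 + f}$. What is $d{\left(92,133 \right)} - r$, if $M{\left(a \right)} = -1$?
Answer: $- \frac{1022075}{178} \approx -5742.0$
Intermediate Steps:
$r = 5742$ ($r = 87 \left(67 - 1\right) = 87 \cdot 66 = 5742$)
$d{\left(92,133 \right)} - r = \frac{1}{86 + 92} - 5742 = \frac{1}{178} - 5742 = - \frac{1022075}{178}$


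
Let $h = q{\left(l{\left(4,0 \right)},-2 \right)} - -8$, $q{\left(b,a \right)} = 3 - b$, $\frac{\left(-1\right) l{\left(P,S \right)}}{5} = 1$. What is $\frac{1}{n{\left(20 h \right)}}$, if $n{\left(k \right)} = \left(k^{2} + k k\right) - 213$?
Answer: $\frac{1}{204587} \approx 4.8879 \cdot 10^{-6}$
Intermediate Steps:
$l{\left(P,S \right)} = -5$ ($l{\left(P,S \right)} = \left(-5\right) 1 = -5$)
$h = 16$ ($h = \left(3 - -5\right) - -8 = \left(3 + 5\right) + 8 = 8 + 8 = 16$)
$n{\left(k \right)} = -213 + 2 k^{2}$ ($n{\left(k \right)} = \left(k^{2} + k^{2}\right) - 213 = 2 k^{2} - 213 = -213 + 2 k^{2}$)
$\frac{1}{n{\left(20 h \right)}} = \frac{1}{-213 + 2 \left(20 \cdot 16\right)^{2}} = \frac{1}{-213 + 2 \cdot 320^{2}} = \frac{1}{-213 + 2 \cdot 102400} = \frac{1}{-213 + 204800} = \frac{1}{204587}$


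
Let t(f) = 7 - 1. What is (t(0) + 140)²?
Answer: 21316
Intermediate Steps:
t(f) = 6
(t(0) + 140)² = (6 + 140)² = 146² = 21316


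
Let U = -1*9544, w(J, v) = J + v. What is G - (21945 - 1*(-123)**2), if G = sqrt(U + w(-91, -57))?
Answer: -6816 + 2*I*sqrt(2423) ≈ -6816.0 + 98.448*I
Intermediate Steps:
U = -9544
G = 2*I*sqrt(2423) (G = sqrt(-9544 + (-91 - 57)) = sqrt(-9544 - 148) = sqrt(-9692) = 2*I*sqrt(2423) ≈ 98.448*I)
G - (21945 - 1*(-123)**2) = 2*I*sqrt(2423) - (21945 - 1*(-123)**2) = 2*I*sqrt(2423) - (21945 - 1*15129) = 2*I*sqrt(2423) - (21945 - 15129) = 2*I*sqrt(2423) - 1*6816 = 2*I*sqrt(2423) - 6816 = -6816 + 2*I*sqrt(2423)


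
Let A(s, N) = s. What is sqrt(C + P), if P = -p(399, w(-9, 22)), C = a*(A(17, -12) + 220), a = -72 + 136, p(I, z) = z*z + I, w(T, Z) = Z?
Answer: sqrt(14285) ≈ 119.52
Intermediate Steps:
p(I, z) = I + z**2 (p(I, z) = z**2 + I = I + z**2)
a = 64
C = 15168 (C = 64*(17 + 220) = 64*237 = 15168)
P = -883 (P = -(399 + 22**2) = -(399 + 484) = -1*883 = -883)
sqrt(C + P) = sqrt(15168 - 883) = sqrt(14285)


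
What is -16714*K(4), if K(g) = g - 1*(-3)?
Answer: -116998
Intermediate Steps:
K(g) = 3 + g (K(g) = g + 3 = 3 + g)
-16714*K(4) = -16714*(3 + 4) = -16714*7 = -116998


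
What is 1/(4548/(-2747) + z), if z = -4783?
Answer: -2747/13143449 ≈ -0.00020900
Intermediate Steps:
1/(4548/(-2747) + z) = 1/(4548/(-2747) - 4783) = 1/(4548*(-1/2747) - 4783) = 1/(-4548/2747 - 4783) = 1/(-13143449/2747) = -2747/13143449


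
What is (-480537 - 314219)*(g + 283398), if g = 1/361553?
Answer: -81433399621633820/361553 ≈ -2.2523e+11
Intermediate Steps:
g = 1/361553 ≈ 2.7658e-6
(-480537 - 314219)*(g + 283398) = (-480537 - 314219)*(1/361553 + 283398) = -794756*102463397095/361553 = -81433399621633820/361553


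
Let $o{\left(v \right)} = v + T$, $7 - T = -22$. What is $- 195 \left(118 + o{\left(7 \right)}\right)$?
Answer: $-30030$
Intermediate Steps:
$T = 29$ ($T = 7 - -22 = 7 + 22 = 29$)
$o{\left(v \right)} = 29 + v$ ($o{\left(v \right)} = v + 29 = 29 + v$)
$- 195 \left(118 + o{\left(7 \right)}\right) = - 195 \left(118 + \left(29 + 7\right)\right) = - 195 \left(118 + 36\right) = \left(-195\right) 154 = -30030$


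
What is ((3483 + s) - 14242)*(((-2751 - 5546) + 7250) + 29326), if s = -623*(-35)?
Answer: 312369834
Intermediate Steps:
s = 21805
((3483 + s) - 14242)*(((-2751 - 5546) + 7250) + 29326) = ((3483 + 21805) - 14242)*(((-2751 - 5546) + 7250) + 29326) = (25288 - 14242)*((-8297 + 7250) + 29326) = 11046*(-1047 + 29326) = 11046*28279 = 312369834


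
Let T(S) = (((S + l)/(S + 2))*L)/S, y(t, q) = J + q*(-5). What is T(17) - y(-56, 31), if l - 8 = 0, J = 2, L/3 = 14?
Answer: 50469/323 ≈ 156.25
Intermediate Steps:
L = 42 (L = 3*14 = 42)
l = 8 (l = 8 + 0 = 8)
y(t, q) = 2 - 5*q (y(t, q) = 2 + q*(-5) = 2 - 5*q)
T(S) = 42*(8 + S)/(S*(2 + S)) (T(S) = (((S + 8)/(S + 2))*42)/S = (((8 + S)/(2 + S))*42)/S = (42*(8 + S)/(2 + S))/S = 42*(8 + S)/(S*(2 + S)))
T(17) - y(-56, 31) = 42*(8 + 17)/(17*(2 + 17)) - (2 - 5*31) = 42*(1/17)*25/19 - (2 - 155) = 42*(1/17)*(1/19)*25 - 1*(-153) = 1050/323 + 153 = 50469/323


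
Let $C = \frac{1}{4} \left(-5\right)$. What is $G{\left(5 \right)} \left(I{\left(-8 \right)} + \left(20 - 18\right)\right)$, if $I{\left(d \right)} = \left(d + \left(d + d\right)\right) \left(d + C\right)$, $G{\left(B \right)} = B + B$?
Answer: $2240$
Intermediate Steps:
$C = - \frac{5}{4}$ ($C = \frac{1}{4} \left(-5\right) = - \frac{5}{4} \approx -1.25$)
$G{\left(B \right)} = 2 B$
$I{\left(d \right)} = 3 d \left(- \frac{5}{4} + d\right)$ ($I{\left(d \right)} = \left(d + \left(d + d\right)\right) \left(d - \frac{5}{4}\right) = \left(d + 2 d\right) \left(- \frac{5}{4} + d\right) = 3 d \left(- \frac{5}{4} + d\right)$)
$G{\left(5 \right)} \left(I{\left(-8 \right)} + \left(20 - 18\right)\right) = 2 \cdot 5 \left(\frac{3}{4} \left(-8\right) \left(-5 + 4 \left(-8\right)\right) + \left(20 - 18\right)\right) = 10 \left(\frac{3}{4} \left(-8\right) \left(-5 - 32\right) + 2\right) = 10 \left(\frac{3}{4} \left(-8\right) \left(-37\right) + 2\right) = 10 \left(222 + 2\right) = 10 \cdot 224 = 2240$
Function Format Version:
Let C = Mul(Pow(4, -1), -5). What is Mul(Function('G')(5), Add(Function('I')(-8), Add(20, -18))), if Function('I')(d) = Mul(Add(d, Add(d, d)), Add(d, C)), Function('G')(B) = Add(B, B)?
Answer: 2240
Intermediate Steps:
C = Rational(-5, 4) (C = Mul(Rational(1, 4), -5) = Rational(-5, 4) ≈ -1.2500)
Function('G')(B) = Mul(2, B)
Function('I')(d) = Mul(3, d, Add(Rational(-5, 4), d)) (Function('I')(d) = Mul(Add(d, Add(d, d)), Add(d, Rational(-5, 4))) = Mul(Add(d, Mul(2, d)), Add(Rational(-5, 4), d)) = Mul(Mul(3, d), Add(Rational(-5, 4), d)) = Mul(3, d, Add(Rational(-5, 4), d)))
Mul(Function('G')(5), Add(Function('I')(-8), Add(20, -18))) = Mul(Mul(2, 5), Add(Mul(Rational(3, 4), -8, Add(-5, Mul(4, -8))), Add(20, -18))) = Mul(10, Add(Mul(Rational(3, 4), -8, Add(-5, -32)), 2)) = Mul(10, Add(Mul(Rational(3, 4), -8, -37), 2)) = Mul(10, Add(222, 2)) = Mul(10, 224) = 2240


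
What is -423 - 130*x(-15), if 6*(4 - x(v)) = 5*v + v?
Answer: -2893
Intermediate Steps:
x(v) = 4 - v (x(v) = 4 - (5*v + v)/6 = 4 - v)
-423 - 130*x(-15) = -423 - 130*(4 - 1*(-15)) = -423 - 130*(4 + 15) = -423 - 130*19 = -423 - 2470 = -2893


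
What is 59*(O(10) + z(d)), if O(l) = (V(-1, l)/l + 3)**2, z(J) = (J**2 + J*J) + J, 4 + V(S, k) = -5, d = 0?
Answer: 26019/100 ≈ 260.19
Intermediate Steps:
V(S, k) = -9 (V(S, k) = -4 - 5 = -9)
z(J) = J + 2*J**2 (z(J) = (J**2 + J**2) + J = 2*J**2 + J = J + 2*J**2)
O(l) = (3 - 9/l)**2 (O(l) = (-9/l + 3)**2 = (3 - 9/l)**2)
59*(O(10) + z(d)) = 59*(9*(-3 + 10)**2/10**2 + 0*(1 + 2*0)) = 59*(9*(1/100)*7**2 + 0*(1 + 0)) = 59*(9*(1/100)*49 + 0*1) = 59*(441/100 + 0) = 59*(441/100) = 26019/100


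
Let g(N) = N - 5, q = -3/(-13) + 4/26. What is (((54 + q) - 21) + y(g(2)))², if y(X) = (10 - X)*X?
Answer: 5329/169 ≈ 31.533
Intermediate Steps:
q = 5/13 (q = -3*(-1/13) + 4*(1/26) = 3/13 + 2/13 = 5/13 ≈ 0.38462)
g(N) = -5 + N
y(X) = X*(10 - X)
(((54 + q) - 21) + y(g(2)))² = (((54 + 5/13) - 21) + (-5 + 2)*(10 - (-5 + 2)))² = ((707/13 - 21) - 3*(10 - 1*(-3)))² = (434/13 - 3*(10 + 3))² = (434/13 - 3*13)² = (434/13 - 39)² = (-73/13)² = 5329/169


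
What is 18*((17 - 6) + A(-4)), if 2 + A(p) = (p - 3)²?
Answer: 1044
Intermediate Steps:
A(p) = -2 + (-3 + p)² (A(p) = -2 + (p - 3)² = -2 + (-3 + p)²)
18*((17 - 6) + A(-4)) = 18*((17 - 6) + (-2 + (-3 - 4)²)) = 18*(11 + (-2 + (-7)²)) = 18*(11 + (-2 + 49)) = 18*(11 + 47) = 18*58 = 1044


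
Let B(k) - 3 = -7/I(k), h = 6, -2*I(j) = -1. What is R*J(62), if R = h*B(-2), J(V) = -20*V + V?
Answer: 77748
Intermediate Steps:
I(j) = ½ (I(j) = -½*(-1) = ½)
J(V) = -19*V
B(k) = -11 (B(k) = 3 - 7/½ = 3 - 7*2 = 3 - 14 = -11)
R = -66 (R = 6*(-11) = -66)
R*J(62) = -(-1254)*62 = -66*(-1178) = 77748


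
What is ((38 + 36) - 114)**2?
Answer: 1600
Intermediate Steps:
((38 + 36) - 114)**2 = (74 - 114)**2 = (-40)**2 = 1600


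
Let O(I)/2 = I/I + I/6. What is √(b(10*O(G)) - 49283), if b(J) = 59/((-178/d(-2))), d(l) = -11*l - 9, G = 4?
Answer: I*√1561619098/178 ≈ 222.01*I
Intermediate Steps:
d(l) = -9 - 11*l
O(I) = 2 + I/3 (O(I) = 2*(I/I + I/6) = 2*(1 + I*(⅙)) = 2*(1 + I/6) = 2 + I/3)
b(J) = -767/178 (b(J) = 59/((-178/(-9 - 11*(-2)))) = 59/((-178/(-9 + 22))) = 59/((-178/13)) = 59/((-178*1/13)) = 59/(-178/13) = 59*(-13/178) = -767/178)
√(b(10*O(G)) - 49283) = √(-767/178 - 49283) = √(-8773141/178) = I*√1561619098/178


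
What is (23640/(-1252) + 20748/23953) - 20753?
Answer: -155726306723/7497289 ≈ -20771.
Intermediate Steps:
(23640/(-1252) + 20748/23953) - 20753 = (23640*(-1/1252) + 20748*(1/23953)) - 20753 = (-5910/313 + 20748/23953) - 20753 = -135068106/7497289 - 20753 = -155726306723/7497289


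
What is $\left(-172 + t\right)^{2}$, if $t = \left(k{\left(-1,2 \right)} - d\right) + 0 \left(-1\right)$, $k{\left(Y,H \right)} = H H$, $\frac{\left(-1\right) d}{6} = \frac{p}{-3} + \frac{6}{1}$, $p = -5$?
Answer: $14884$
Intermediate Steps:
$d = -46$ ($d = - 6 \left(- \frac{5}{-3} + \frac{6}{1}\right) = - 6 \left(\left(-5\right) \left(- \frac{1}{3}\right) + 6 \cdot 1\right) = - 6 \left(\frac{5}{3} + 6\right) = \left(-6\right) \frac{23}{3} = -46$)
$k{\left(Y,H \right)} = H^{2}$
$t = 50$ ($t = \left(2^{2} - -46\right) + 0 \left(-1\right) = \left(4 + 46\right) + 0 = 50 + 0 = 50$)
$\left(-172 + t\right)^{2} = \left(-172 + 50\right)^{2} = \left(-122\right)^{2} = 14884$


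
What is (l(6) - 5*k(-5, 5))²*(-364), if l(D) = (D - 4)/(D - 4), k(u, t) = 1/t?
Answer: 0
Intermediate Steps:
l(D) = 1 (l(D) = (-4 + D)/(-4 + D) = 1)
(l(6) - 5*k(-5, 5))²*(-364) = (1 - 5/5)²*(-364) = (1 - 5*⅕)²*(-364) = (1 - 1)²*(-364) = 0²*(-364) = 0*(-364) = 0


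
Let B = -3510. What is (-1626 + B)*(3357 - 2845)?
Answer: -2629632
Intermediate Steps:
(-1626 + B)*(3357 - 2845) = (-1626 - 3510)*(3357 - 2845) = -5136*512 = -2629632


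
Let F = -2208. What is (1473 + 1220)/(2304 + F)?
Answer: 2693/96 ≈ 28.052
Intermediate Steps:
(1473 + 1220)/(2304 + F) = (1473 + 1220)/(2304 - 2208) = 2693/96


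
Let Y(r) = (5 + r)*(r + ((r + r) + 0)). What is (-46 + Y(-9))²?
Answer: 3844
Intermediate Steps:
Y(r) = 3*r*(5 + r) (Y(r) = (5 + r)*(r + (2*r + 0)) = (5 + r)*(r + 2*r) = (5 + r)*(3*r) = 3*r*(5 + r))
(-46 + Y(-9))² = (-46 + 3*(-9)*(5 - 9))² = (-46 + 3*(-9)*(-4))² = (-46 + 108)² = 62² = 3844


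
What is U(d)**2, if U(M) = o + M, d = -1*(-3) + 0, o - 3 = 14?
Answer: 400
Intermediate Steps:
o = 17 (o = 3 + 14 = 17)
d = 3 (d = 3 + 0 = 3)
U(M) = 17 + M
U(d)**2 = (17 + 3)**2 = 20**2 = 400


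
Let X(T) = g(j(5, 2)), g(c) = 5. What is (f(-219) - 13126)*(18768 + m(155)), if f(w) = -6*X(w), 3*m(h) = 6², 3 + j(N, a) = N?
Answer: -247069680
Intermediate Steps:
j(N, a) = -3 + N
m(h) = 12 (m(h) = (⅓)*6² = (⅓)*36 = 12)
X(T) = 5
f(w) = -30 (f(w) = -6*5 = -30)
(f(-219) - 13126)*(18768 + m(155)) = (-30 - 13126)*(18768 + 12) = -13156*18780 = -247069680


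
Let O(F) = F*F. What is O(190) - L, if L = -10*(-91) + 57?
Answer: 35133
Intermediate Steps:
O(F) = F²
L = 967 (L = 910 + 57 = 967)
O(190) - L = 190² - 1*967 = 36100 - 967 = 35133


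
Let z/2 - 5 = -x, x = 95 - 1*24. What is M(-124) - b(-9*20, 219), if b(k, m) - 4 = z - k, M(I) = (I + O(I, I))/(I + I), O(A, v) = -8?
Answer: -3191/62 ≈ -51.468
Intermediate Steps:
x = 71 (x = 95 - 24 = 71)
M(I) = (-8 + I)/(2*I) (M(I) = (I - 8)/(I + I) = (-8 + I)/((2*I)) = (-8 + I)*(1/(2*I)) = (-8 + I)/(2*I))
z = -132 (z = 10 + 2*(-1*71) = 10 + 2*(-71) = 10 - 142 = -132)
b(k, m) = -128 - k (b(k, m) = 4 + (-132 - k) = -128 - k)
M(-124) - b(-9*20, 219) = (½)*(-8 - 124)/(-124) - (-128 - (-9)*20) = (½)*(-1/124)*(-132) - (-128 - 1*(-180)) = 33/62 - (-128 + 180) = 33/62 - 1*52 = 33/62 - 52 = -3191/62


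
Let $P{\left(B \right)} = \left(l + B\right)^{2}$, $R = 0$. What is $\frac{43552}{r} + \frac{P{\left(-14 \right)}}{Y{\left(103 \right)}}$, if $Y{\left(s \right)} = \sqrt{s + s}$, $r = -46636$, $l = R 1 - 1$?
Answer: $- \frac{10888}{11659} + \frac{225 \sqrt{206}}{206} \approx 14.743$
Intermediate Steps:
$l = -1$ ($l = 0 \cdot 1 - 1 = 0 - 1 = -1$)
$P{\left(B \right)} = \left(-1 + B\right)^{2}$
$Y{\left(s \right)} = \sqrt{2} \sqrt{s}$ ($Y{\left(s \right)} = \sqrt{2 s} = \sqrt{2} \sqrt{s}$)
$\frac{43552}{r} + \frac{P{\left(-14 \right)}}{Y{\left(103 \right)}} = \frac{43552}{-46636} + \frac{\left(-1 - 14\right)^{2}}{\sqrt{2} \sqrt{103}} = 43552 \left(- \frac{1}{46636}\right) + \frac{\left(-15\right)^{2}}{\sqrt{206}} = - \frac{10888}{11659} + 225 \frac{\sqrt{206}}{206} = - \frac{10888}{11659} + \frac{225 \sqrt{206}}{206}$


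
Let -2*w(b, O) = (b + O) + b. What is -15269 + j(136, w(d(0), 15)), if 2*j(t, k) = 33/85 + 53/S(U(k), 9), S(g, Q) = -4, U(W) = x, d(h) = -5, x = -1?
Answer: -10387293/680 ≈ -15275.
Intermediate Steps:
U(W) = -1
w(b, O) = -b - O/2 (w(b, O) = -((b + O) + b)/2 = -((O + b) + b)/2 = -(O + 2*b)/2 = -b - O/2)
j(t, k) = -4373/680 (j(t, k) = (33/85 + 53/(-4))/2 = (33*(1/85) + 53*(-1/4))/2 = (33/85 - 53/4)/2 = (1/2)*(-4373/340) = -4373/680)
-15269 + j(136, w(d(0), 15)) = -15269 - 4373/680 = -10387293/680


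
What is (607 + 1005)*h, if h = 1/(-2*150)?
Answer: -403/75 ≈ -5.3733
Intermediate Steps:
h = -1/300 (h = 1/(-300) = -1/300 ≈ -0.0033333)
(607 + 1005)*h = (607 + 1005)*(-1/300) = 1612*(-1/300) = -403/75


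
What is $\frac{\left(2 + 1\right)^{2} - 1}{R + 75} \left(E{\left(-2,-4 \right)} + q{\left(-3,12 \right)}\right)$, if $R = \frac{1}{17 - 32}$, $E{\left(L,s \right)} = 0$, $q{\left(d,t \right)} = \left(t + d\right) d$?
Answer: $- \frac{810}{281} \approx -2.8826$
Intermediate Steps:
$q{\left(d,t \right)} = d \left(d + t\right)$ ($q{\left(d,t \right)} = \left(d + t\right) d = d \left(d + t\right)$)
$R = - \frac{1}{15}$ ($R = \frac{1}{-15} = - \frac{1}{15} \approx -0.066667$)
$\frac{\left(2 + 1\right)^{2} - 1}{R + 75} \left(E{\left(-2,-4 \right)} + q{\left(-3,12 \right)}\right) = \frac{\left(2 + 1\right)^{2} - 1}{- \frac{1}{15} + 75} \left(0 - 3 \left(-3 + 12\right)\right) = \frac{3^{2} - 1}{\frac{1124}{15}} \left(0 - 27\right) = \left(9 - 1\right) \frac{15}{1124} \left(0 - 27\right) = 8 \cdot \frac{15}{1124} \left(-27\right) = \frac{30}{281} \left(-27\right) = - \frac{810}{281}$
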